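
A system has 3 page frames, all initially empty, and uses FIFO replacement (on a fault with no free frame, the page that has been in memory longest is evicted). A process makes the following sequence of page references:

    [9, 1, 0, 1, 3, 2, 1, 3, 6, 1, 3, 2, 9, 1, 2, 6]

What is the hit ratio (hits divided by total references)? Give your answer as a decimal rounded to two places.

9: miss, frames {9}
1: miss, frames {9,1}
0: miss, frames {9,1,0}
1: hit
3: miss, evict 9, frames {1,0,3}
2: miss, evict 1, frames {0,3,2}
1: miss, evict 0, frames {3,2,1}
3: hit
6: miss, evict 3, frames {2,1,6}
1: hit
3: miss, evict 2, frames {1,6,3}
2: miss, evict 1, frames {6,3,2}
9: miss, evict 6, frames {3,2,9}
1: miss, evict 3, frames {2,9,1}
2: hit
6: miss, evict 2, frames {9,1,6}
Hits: 4 of 16 references → 4/16 = 0.2500.

0.25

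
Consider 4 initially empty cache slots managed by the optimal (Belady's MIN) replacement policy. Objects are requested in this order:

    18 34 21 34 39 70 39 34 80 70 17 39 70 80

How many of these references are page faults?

7

18: fault, frames [18]
34: fault, frames [18, 34]
21: fault, frames [18, 34, 21]
34: hit
39: fault, frames [18, 34, 21, 39]
70: fault, evict 21, frames [18, 34, 39, 70]
39: hit
34: hit
80: fault, evict 34, frames [18, 39, 70, 80]
70: hit
17: fault, evict 18, frames [39, 70, 80, 17]
39: hit
70: hit
80: hit
Page faults: 7.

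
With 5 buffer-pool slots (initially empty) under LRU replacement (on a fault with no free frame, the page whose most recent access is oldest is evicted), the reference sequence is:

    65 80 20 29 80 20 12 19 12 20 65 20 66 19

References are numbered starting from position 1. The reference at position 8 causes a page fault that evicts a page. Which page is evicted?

65

pos 1: 65 -> miss, frames {65}
pos 2: 80 -> miss, frames {65,80}
pos 3: 20 -> miss, frames {65,80,20}
pos 4: 29 -> miss, frames {65,80,20,29}
pos 5: 80 -> hit
pos 6: 20 -> hit
pos 7: 12 -> miss, frames {65,29,80,20,12}
pos 8: 19 -> miss, evict 65, frames {29,80,20,12,19}
At position 8, page 65 is evicted.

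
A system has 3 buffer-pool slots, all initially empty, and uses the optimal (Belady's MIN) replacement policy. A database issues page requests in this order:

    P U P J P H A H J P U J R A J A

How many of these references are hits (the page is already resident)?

8

P: fault, frames [P]
U: fault, frames [P, U]
P: hit
J: fault, frames [P, U, J]
P: hit
H: fault, evict U, frames [P, J, H]
A: fault, evict P, frames [J, H, A]
H: hit
J: hit
P: fault, evict H, frames [J, A, P]
U: fault, evict P, frames [J, A, U]
J: hit
R: fault, evict U, frames [J, A, R]
A: hit
J: hit
A: hit
Hits: 8.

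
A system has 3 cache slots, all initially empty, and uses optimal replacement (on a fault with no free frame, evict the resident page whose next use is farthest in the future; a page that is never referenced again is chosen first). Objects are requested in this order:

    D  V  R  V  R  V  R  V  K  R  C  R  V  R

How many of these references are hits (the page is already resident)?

9

D: fault, frames [D]
V: fault, frames [D, V]
R: fault, frames [D, V, R]
V: hit
R: hit
V: hit
R: hit
V: hit
K: fault, evict D, frames [V, R, K]
R: hit
C: fault, evict K, frames [V, R, C]
R: hit
V: hit
R: hit
Hits: 9.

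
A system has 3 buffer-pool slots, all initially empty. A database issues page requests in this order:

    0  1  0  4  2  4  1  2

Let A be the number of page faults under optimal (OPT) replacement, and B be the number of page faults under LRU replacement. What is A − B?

Under OPT: F F . F F . . . → 4 faults.
Under LRU: F F . F F . F . → 5 faults.
A − B = 4 − 5 = -1.

-1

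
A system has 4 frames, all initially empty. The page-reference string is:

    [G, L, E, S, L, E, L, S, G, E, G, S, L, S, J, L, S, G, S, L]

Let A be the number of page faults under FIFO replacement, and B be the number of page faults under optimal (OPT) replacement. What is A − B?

Under FIFO: F F F F . . . . . . . . . . F . . F . F → 7 faults.
Under OPT: F F F F . . . . . . . . . . F . . . . . → 5 faults.
A − B = 7 − 5 = 2.

2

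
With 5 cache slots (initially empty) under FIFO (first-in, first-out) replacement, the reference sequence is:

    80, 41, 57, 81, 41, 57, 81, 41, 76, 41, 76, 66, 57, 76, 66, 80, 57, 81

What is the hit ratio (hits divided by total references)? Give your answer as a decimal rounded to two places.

80 → miss, frames {80}
41 → miss, frames {80,41}
57 → miss, frames {80,41,57}
81 → miss, frames {80,41,57,81}
41 → hit
57 → hit
81 → hit
41 → hit
76 → miss, frames {80,41,57,81,76}
41 → hit
76 → hit
66 → miss, evict 80, frames {41,57,81,76,66}
57 → hit
76 → hit
66 → hit
80 → miss, evict 41, frames {57,81,76,66,80}
57 → hit
81 → hit
Hits: 11 of 18 references → 11/18 = 0.6111.

0.61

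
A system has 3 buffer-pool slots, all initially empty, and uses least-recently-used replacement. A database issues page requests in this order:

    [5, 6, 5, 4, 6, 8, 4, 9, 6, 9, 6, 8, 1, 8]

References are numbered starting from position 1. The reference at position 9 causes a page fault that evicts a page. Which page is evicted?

pos 1: 5: miss, frames {5}
pos 2: 6: miss, frames {5,6}
pos 3: 5: hit
pos 4: 4: miss, frames {6,5,4}
pos 5: 6: hit
pos 6: 8: miss, evict 5, frames {4,6,8}
pos 7: 4: hit
pos 8: 9: miss, evict 6, frames {8,4,9}
pos 9: 6: miss, evict 8, frames {4,9,6}
At position 9, page 8 is evicted.

8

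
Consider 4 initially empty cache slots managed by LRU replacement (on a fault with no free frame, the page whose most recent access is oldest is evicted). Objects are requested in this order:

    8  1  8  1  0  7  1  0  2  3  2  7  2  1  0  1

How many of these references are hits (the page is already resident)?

8: miss, frames [8]
1: miss, frames [8, 1]
8: hit
1: hit
0: miss, frames [8, 1, 0]
7: miss, frames [8, 1, 0, 7]
1: hit
0: hit
2: miss, evict 8, frames [7, 1, 0, 2]
3: miss, evict 7, frames [1, 0, 2, 3]
2: hit
7: miss, evict 1, frames [0, 3, 2, 7]
2: hit
1: miss, evict 0, frames [3, 7, 2, 1]
0: miss, evict 3, frames [7, 2, 1, 0]
1: hit
Hits: 7.

7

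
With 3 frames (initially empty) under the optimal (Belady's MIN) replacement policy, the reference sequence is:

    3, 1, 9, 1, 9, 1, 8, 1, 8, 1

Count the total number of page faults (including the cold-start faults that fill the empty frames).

4

3: miss, frames (3)
1: miss, frames (3 1)
9: miss, frames (3 1 9)
1: hit
9: hit
1: hit
8: miss, evict 9, frames (3 1 8)
1: hit
8: hit
1: hit
Page faults: 4.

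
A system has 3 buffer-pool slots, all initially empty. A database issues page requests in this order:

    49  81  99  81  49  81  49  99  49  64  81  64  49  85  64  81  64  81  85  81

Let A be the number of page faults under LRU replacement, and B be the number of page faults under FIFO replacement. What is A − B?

Under LRU: F F F . . . . . . F F . . F . F . . . . → 7 faults.
Under FIFO: F F F . . . . . . F . . F F . F F . . . → 8 faults.
A − B = 7 − 8 = -1.

-1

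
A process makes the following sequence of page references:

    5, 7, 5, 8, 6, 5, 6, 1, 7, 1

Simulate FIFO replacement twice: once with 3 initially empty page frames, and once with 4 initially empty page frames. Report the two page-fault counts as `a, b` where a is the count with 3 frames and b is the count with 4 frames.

7, 5

3 frames: F F . F F F . F F . → 7 faults.
4 frames: F F . F F . . F . . → 5 faults.
5 < 7: adding a frame reduced faults, as is typical.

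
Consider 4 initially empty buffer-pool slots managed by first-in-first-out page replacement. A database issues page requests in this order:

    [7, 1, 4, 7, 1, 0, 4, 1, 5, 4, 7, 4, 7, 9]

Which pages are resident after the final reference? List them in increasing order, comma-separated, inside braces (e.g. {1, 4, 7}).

{0, 5, 7, 9}

7 → fault, frames {7}
1 → fault, frames {7,1}
4 → fault, frames {7,1,4}
7 → hit
1 → hit
0 → fault, frames {7,1,4,0}
4 → hit
1 → hit
5 → fault, evict 7, frames {1,4,0,5}
4 → hit
7 → fault, evict 1, frames {4,0,5,7}
4 → hit
7 → hit
9 → fault, evict 4, frames {0,5,7,9}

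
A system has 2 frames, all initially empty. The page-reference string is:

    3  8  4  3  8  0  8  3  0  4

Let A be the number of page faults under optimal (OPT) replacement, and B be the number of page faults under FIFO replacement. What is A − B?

-1

Under OPT: F F F . F F . F . F → 7 faults.
Under FIFO: F F F F F F . F . F → 8 faults.
A − B = 7 − 8 = -1.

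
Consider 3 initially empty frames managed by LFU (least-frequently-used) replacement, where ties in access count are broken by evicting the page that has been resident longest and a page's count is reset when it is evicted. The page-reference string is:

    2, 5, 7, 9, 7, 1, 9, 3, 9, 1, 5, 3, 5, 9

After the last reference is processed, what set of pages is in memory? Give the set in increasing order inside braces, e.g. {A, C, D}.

{5, 7, 9}

2 -> fault, frames [2]
5 -> fault, frames [2, 5]
7 -> fault, frames [2, 5, 7]
9 -> fault, evict 2, frames [5, 7, 9]
7 -> hit
1 -> fault, evict 5, frames [7, 9, 1]
9 -> hit
3 -> fault, evict 1, frames [7, 9, 3]
9 -> hit
1 -> fault, evict 3, frames [7, 9, 1]
5 -> fault, evict 1, frames [7, 9, 5]
3 -> fault, evict 5, frames [7, 9, 3]
5 -> fault, evict 3, frames [7, 9, 5]
9 -> hit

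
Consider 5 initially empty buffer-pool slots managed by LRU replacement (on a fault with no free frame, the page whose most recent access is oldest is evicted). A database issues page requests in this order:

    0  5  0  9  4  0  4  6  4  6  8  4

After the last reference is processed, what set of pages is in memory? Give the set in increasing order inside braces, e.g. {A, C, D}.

{0, 4, 6, 8, 9}

0: fault, frames (0)
5: fault, frames (0 5)
0: hit
9: fault, frames (5 0 9)
4: fault, frames (5 0 9 4)
0: hit
4: hit
6: fault, frames (5 9 0 4 6)
4: hit
6: hit
8: fault, evict 5, frames (9 0 4 6 8)
4: hit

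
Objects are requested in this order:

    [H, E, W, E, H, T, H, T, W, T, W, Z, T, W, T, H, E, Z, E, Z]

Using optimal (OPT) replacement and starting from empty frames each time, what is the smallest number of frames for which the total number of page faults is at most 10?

3

f=1: 20 faults
f=2: 11 faults
f=3: 7 faults
f=4: 6 faults
f=5: 5 faults
Smallest f with faults ≤ 10 is 3.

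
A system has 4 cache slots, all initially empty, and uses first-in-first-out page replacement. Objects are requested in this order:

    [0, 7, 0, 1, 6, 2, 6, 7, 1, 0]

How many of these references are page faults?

6

0: fault, frames [0]
7: fault, frames [0, 7]
0: hit
1: fault, frames [0, 7, 1]
6: fault, frames [0, 7, 1, 6]
2: fault, evict 0, frames [7, 1, 6, 2]
6: hit
7: hit
1: hit
0: fault, evict 7, frames [1, 6, 2, 0]
Page faults: 6.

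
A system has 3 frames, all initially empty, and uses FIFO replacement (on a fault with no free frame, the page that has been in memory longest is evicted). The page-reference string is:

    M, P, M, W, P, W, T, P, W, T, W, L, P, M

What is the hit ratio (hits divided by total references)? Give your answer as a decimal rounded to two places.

M → fault, frames (M)
P → fault, frames (M P)
M → hit
W → fault, frames (M P W)
P → hit
W → hit
T → fault, evict M, frames (P W T)
P → hit
W → hit
T → hit
W → hit
L → fault, evict P, frames (W T L)
P → fault, evict W, frames (T L P)
M → fault, evict T, frames (L P M)
Hits: 7 of 14 references → 7/14 = 0.5000.

0.50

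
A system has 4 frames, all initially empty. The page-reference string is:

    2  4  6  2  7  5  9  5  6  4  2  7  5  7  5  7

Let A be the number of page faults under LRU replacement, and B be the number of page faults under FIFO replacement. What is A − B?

Under LRU: F F F . F F F . F F F F F . . . → 11 faults.
Under FIFO: F F F . F F F . . F F F F . . . → 10 faults.
A − B = 11 − 10 = 1.

1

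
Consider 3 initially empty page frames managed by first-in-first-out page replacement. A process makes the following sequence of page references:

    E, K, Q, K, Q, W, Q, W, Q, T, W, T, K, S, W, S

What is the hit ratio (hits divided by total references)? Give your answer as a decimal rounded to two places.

E -> fault, frames (E)
K -> fault, frames (E K)
Q -> fault, frames (E K Q)
K -> hit
Q -> hit
W -> fault, evict E, frames (K Q W)
Q -> hit
W -> hit
Q -> hit
T -> fault, evict K, frames (Q W T)
W -> hit
T -> hit
K -> fault, evict Q, frames (W T K)
S -> fault, evict W, frames (T K S)
W -> fault, evict T, frames (K S W)
S -> hit
Hits: 8 of 16 references → 8/16 = 0.5000.

0.50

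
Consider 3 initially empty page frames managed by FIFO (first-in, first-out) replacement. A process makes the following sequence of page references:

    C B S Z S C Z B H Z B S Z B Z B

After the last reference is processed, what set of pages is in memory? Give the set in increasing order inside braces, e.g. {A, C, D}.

{B, S, Z}

C: fault, frames (C)
B: fault, frames (C B)
S: fault, frames (C B S)
Z: fault, evict C, frames (B S Z)
S: hit
C: fault, evict B, frames (S Z C)
Z: hit
B: fault, evict S, frames (Z C B)
H: fault, evict Z, frames (C B H)
Z: fault, evict C, frames (B H Z)
B: hit
S: fault, evict B, frames (H Z S)
Z: hit
B: fault, evict H, frames (Z S B)
Z: hit
B: hit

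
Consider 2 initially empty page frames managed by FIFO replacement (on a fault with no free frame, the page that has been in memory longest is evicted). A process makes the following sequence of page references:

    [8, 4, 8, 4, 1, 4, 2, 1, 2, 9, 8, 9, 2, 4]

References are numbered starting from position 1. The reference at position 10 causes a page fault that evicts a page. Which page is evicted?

1

pos 1: 8 -> miss, frames (8)
pos 2: 4 -> miss, frames (8 4)
pos 3: 8 -> hit
pos 4: 4 -> hit
pos 5: 1 -> miss, evict 8, frames (4 1)
pos 6: 4 -> hit
pos 7: 2 -> miss, evict 4, frames (1 2)
pos 8: 1 -> hit
pos 9: 2 -> hit
pos 10: 9 -> miss, evict 1, frames (2 9)
At position 10, page 1 is evicted.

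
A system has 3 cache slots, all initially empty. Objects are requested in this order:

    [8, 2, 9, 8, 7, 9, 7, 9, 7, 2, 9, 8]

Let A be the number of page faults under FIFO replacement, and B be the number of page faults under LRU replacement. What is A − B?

-1

Under FIFO: F F F . F . . . . . . F → 5 faults.
Under LRU: F F F . F . . . . F . F → 6 faults.
A − B = 5 − 6 = -1.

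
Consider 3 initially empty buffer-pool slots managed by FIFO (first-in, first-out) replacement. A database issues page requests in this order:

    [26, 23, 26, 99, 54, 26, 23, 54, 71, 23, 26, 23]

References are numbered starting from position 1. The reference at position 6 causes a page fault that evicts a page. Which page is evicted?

pos 1: 26: miss, frames (26)
pos 2: 23: miss, frames (26 23)
pos 3: 26: hit
pos 4: 99: miss, frames (26 23 99)
pos 5: 54: miss, evict 26, frames (23 99 54)
pos 6: 26: miss, evict 23, frames (99 54 26)
At position 6, page 23 is evicted.

23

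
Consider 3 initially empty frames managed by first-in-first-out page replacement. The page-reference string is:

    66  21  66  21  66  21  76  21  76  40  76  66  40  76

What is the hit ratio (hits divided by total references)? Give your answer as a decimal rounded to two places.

66 -> fault, frames {66}
21 -> fault, frames {66,21}
66 -> hit
21 -> hit
66 -> hit
21 -> hit
76 -> fault, frames {66,21,76}
21 -> hit
76 -> hit
40 -> fault, evict 66, frames {21,76,40}
76 -> hit
66 -> fault, evict 21, frames {76,40,66}
40 -> hit
76 -> hit
Hits: 9 of 14 references → 9/14 = 0.6429.

0.64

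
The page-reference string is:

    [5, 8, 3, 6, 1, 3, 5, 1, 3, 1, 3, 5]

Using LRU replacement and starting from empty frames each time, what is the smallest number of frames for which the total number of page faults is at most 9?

3

f=1: 12 faults
f=2: 10 faults
f=3: 6 faults
f=4: 6 faults
f=5: 5 faults
Smallest f with faults ≤ 9 is 3.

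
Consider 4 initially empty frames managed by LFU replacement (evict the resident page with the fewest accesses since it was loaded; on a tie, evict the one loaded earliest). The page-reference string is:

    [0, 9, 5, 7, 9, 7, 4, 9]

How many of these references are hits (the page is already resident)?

0: miss, frames {0}
9: miss, frames {0,9}
5: miss, frames {0,9,5}
7: miss, frames {0,9,5,7}
9: hit
7: hit
4: miss, evict 0, frames {9,5,7,4}
9: hit
Hits: 3.

3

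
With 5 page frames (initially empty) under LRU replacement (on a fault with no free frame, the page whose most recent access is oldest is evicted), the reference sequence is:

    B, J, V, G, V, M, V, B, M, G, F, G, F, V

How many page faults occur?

B -> fault, frames {B}
J -> fault, frames {B,J}
V -> fault, frames {B,J,V}
G -> fault, frames {B,J,V,G}
V -> hit
M -> fault, frames {B,J,G,V,M}
V -> hit
B -> hit
M -> hit
G -> hit
F -> fault, evict J, frames {V,B,M,G,F}
G -> hit
F -> hit
V -> hit
Page faults: 6.

6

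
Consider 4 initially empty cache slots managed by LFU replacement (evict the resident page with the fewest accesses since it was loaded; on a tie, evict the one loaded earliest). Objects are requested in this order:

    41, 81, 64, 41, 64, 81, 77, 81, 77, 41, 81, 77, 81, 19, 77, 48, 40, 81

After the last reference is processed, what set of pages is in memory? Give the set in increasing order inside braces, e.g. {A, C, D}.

41: miss, frames {41}
81: miss, frames {41,81}
64: miss, frames {41,81,64}
41: hit
64: hit
81: hit
77: miss, frames {41,81,64,77}
81: hit
77: hit
41: hit
81: hit
77: hit
81: hit
19: miss, evict 64, frames {41,81,77,19}
77: hit
48: miss, evict 19, frames {41,81,77,48}
40: miss, evict 48, frames {41,81,77,40}
81: hit

{40, 41, 77, 81}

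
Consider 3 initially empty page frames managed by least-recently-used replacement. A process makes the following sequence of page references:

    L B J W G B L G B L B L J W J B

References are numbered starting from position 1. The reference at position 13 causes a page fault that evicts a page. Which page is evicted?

G

pos 1: L → fault, frames [L]
pos 2: B → fault, frames [L, B]
pos 3: J → fault, frames [L, B, J]
pos 4: W → fault, evict L, frames [B, J, W]
pos 5: G → fault, evict B, frames [J, W, G]
pos 6: B → fault, evict J, frames [W, G, B]
pos 7: L → fault, evict W, frames [G, B, L]
pos 8: G → hit
pos 9: B → hit
pos 10: L → hit
pos 11: B → hit
pos 12: L → hit
pos 13: J → fault, evict G, frames [B, L, J]
At position 13, page G is evicted.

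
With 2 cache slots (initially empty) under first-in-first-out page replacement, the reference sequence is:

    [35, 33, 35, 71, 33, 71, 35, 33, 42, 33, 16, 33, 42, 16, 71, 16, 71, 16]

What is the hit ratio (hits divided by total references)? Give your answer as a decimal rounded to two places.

0.39

35 -> miss, frames {35}
33 -> miss, frames {35,33}
35 -> hit
71 -> miss, evict 35, frames {33,71}
33 -> hit
71 -> hit
35 -> miss, evict 33, frames {71,35}
33 -> miss, evict 71, frames {35,33}
42 -> miss, evict 35, frames {33,42}
33 -> hit
16 -> miss, evict 33, frames {42,16}
33 -> miss, evict 42, frames {16,33}
42 -> miss, evict 16, frames {33,42}
16 -> miss, evict 33, frames {42,16}
71 -> miss, evict 42, frames {16,71}
16 -> hit
71 -> hit
16 -> hit
Hits: 7 of 18 references → 7/18 = 0.3889.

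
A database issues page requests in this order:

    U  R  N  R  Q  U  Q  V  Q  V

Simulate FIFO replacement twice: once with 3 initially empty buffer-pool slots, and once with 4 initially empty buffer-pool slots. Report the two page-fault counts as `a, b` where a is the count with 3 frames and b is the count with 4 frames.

3 frames: F F F . F F . F . . → 6 faults.
4 frames: F F F . F . . F . . → 5 faults.
5 < 6: adding a frame reduced faults, as is typical.

6, 5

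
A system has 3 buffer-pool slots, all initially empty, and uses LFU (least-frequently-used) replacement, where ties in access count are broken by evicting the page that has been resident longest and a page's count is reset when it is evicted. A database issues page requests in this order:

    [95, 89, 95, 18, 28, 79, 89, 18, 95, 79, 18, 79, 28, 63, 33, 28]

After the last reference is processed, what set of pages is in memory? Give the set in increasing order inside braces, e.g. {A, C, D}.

95: fault, frames {95}
89: fault, frames {95,89}
95: hit
18: fault, frames {95,89,18}
28: fault, evict 89, frames {95,18,28}
79: fault, evict 18, frames {95,28,79}
89: fault, evict 28, frames {95,79,89}
18: fault, evict 79, frames {95,89,18}
95: hit
79: fault, evict 89, frames {95,18,79}
18: hit
79: hit
28: fault, evict 18, frames {95,79,28}
63: fault, evict 28, frames {95,79,63}
33: fault, evict 63, frames {95,79,33}
28: fault, evict 33, frames {95,79,28}

{28, 79, 95}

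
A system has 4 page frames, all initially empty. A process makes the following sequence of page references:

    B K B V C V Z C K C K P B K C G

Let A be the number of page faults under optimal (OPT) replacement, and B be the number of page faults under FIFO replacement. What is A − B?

-3

Under OPT: F F . F F . F . . . . F . . . F → 7 faults.
Under FIFO: F F . F F . F . . . . F F F F F → 10 faults.
A − B = 7 − 10 = -3.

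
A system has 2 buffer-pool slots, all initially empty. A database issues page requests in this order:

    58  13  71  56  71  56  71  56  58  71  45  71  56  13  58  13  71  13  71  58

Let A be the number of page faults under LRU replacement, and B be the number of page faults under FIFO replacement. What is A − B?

-1

Under LRU: F F F F . . . . F F F . F F F . F . . F → 12 faults.
Under FIFO: F F F F . . . . F F F . F F F . F F . F → 13 faults.
A − B = 12 − 13 = -1.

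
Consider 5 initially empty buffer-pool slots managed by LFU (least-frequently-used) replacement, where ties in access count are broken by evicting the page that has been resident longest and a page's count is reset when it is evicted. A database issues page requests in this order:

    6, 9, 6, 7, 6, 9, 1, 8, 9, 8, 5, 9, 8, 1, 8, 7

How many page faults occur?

7

6 -> miss, frames [6]
9 -> miss, frames [6, 9]
6 -> hit
7 -> miss, frames [6, 9, 7]
6 -> hit
9 -> hit
1 -> miss, frames [6, 9, 7, 1]
8 -> miss, frames [6, 9, 7, 1, 8]
9 -> hit
8 -> hit
5 -> miss, evict 7, frames [6, 9, 1, 8, 5]
9 -> hit
8 -> hit
1 -> hit
8 -> hit
7 -> miss, evict 5, frames [6, 9, 1, 8, 7]
Page faults: 7.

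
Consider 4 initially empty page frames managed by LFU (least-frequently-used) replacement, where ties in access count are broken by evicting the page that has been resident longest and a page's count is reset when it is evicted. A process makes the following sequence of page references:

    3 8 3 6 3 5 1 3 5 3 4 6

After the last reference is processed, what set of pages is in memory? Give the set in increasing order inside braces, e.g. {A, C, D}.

3 -> miss, frames (3)
8 -> miss, frames (3 8)
3 -> hit
6 -> miss, frames (3 8 6)
3 -> hit
5 -> miss, frames (3 8 6 5)
1 -> miss, evict 8, frames (3 6 5 1)
3 -> hit
5 -> hit
3 -> hit
4 -> miss, evict 6, frames (3 5 1 4)
6 -> miss, evict 1, frames (3 5 4 6)

{3, 4, 5, 6}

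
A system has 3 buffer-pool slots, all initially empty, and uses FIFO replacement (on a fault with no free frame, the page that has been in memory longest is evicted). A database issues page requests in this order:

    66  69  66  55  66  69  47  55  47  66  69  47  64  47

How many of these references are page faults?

66 -> miss, frames [66]
69 -> miss, frames [66, 69]
66 -> hit
55 -> miss, frames [66, 69, 55]
66 -> hit
69 -> hit
47 -> miss, evict 66, frames [69, 55, 47]
55 -> hit
47 -> hit
66 -> miss, evict 69, frames [55, 47, 66]
69 -> miss, evict 55, frames [47, 66, 69]
47 -> hit
64 -> miss, evict 47, frames [66, 69, 64]
47 -> miss, evict 66, frames [69, 64, 47]
Page faults: 8.

8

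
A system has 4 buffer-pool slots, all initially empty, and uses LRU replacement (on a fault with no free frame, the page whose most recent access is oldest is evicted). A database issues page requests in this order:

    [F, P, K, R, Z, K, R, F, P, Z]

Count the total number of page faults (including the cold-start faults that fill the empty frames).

F: miss, frames (F)
P: miss, frames (F P)
K: miss, frames (F P K)
R: miss, frames (F P K R)
Z: miss, evict F, frames (P K R Z)
K: hit
R: hit
F: miss, evict P, frames (Z K R F)
P: miss, evict Z, frames (K R F P)
Z: miss, evict K, frames (R F P Z)
Page faults: 8.

8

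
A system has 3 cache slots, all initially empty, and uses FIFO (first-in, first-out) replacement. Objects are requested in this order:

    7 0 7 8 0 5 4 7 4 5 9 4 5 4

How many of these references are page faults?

7 → miss, frames [7]
0 → miss, frames [7, 0]
7 → hit
8 → miss, frames [7, 0, 8]
0 → hit
5 → miss, evict 7, frames [0, 8, 5]
4 → miss, evict 0, frames [8, 5, 4]
7 → miss, evict 8, frames [5, 4, 7]
4 → hit
5 → hit
9 → miss, evict 5, frames [4, 7, 9]
4 → hit
5 → miss, evict 4, frames [7, 9, 5]
4 → miss, evict 7, frames [9, 5, 4]
Page faults: 9.

9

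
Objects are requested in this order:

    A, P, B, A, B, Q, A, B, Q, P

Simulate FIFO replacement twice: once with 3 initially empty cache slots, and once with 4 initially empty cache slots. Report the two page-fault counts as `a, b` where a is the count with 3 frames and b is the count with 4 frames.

3 frames: F F F . . F F . . F → 6 faults.
4 frames: F F F . . F . . . . → 4 faults.
4 < 6: adding a frame reduced faults, as is typical.

6, 4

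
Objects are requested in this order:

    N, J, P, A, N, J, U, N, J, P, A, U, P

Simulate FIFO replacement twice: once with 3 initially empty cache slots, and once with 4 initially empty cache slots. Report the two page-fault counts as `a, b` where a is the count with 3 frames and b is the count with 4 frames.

9, 10

3 frames: F F F F F F F . . F F . . → 9 faults.
4 frames: F F F F . . F F F F F F . → 10 faults.
10 > 9: adding a frame increased faults — Belady's anomaly.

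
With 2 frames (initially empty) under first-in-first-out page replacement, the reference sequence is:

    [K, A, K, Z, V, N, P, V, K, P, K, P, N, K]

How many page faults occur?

K -> miss, frames (K)
A -> miss, frames (K A)
K -> hit
Z -> miss, evict K, frames (A Z)
V -> miss, evict A, frames (Z V)
N -> miss, evict Z, frames (V N)
P -> miss, evict V, frames (N P)
V -> miss, evict N, frames (P V)
K -> miss, evict P, frames (V K)
P -> miss, evict V, frames (K P)
K -> hit
P -> hit
N -> miss, evict K, frames (P N)
K -> miss, evict P, frames (N K)
Page faults: 11.

11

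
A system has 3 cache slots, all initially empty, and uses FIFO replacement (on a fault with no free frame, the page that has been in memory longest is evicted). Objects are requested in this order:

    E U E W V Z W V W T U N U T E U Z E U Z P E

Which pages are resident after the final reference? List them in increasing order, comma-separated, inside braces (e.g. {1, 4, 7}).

E -> miss, frames {E}
U -> miss, frames {E,U}
E -> hit
W -> miss, frames {E,U,W}
V -> miss, evict E, frames {U,W,V}
Z -> miss, evict U, frames {W,V,Z}
W -> hit
V -> hit
W -> hit
T -> miss, evict W, frames {V,Z,T}
U -> miss, evict V, frames {Z,T,U}
N -> miss, evict Z, frames {T,U,N}
U -> hit
T -> hit
E -> miss, evict T, frames {U,N,E}
U -> hit
Z -> miss, evict U, frames {N,E,Z}
E -> hit
U -> miss, evict N, frames {E,Z,U}
Z -> hit
P -> miss, evict E, frames {Z,U,P}
E -> miss, evict Z, frames {U,P,E}

{E, P, U}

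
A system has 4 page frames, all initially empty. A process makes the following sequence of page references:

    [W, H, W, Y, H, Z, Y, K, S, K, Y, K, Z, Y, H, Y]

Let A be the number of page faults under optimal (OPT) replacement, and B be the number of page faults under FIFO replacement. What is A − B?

-1

Under OPT: F F . F . F . F F . . . . . F . → 7 faults.
Under FIFO: F F . F . F . F F . . . . . F F → 8 faults.
A − B = 7 − 8 = -1.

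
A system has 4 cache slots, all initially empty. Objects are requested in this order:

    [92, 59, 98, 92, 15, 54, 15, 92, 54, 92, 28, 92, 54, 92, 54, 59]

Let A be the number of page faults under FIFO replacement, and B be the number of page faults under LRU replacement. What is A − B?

Under FIFO: F F F . F F . F . . F . . . . F → 8 faults.
Under LRU: F F F . F F . . . . F . . . . F → 7 faults.
A − B = 8 − 7 = 1.

1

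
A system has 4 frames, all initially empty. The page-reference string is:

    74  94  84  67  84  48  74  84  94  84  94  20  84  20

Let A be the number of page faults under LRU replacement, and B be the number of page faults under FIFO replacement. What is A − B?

-1

Under LRU: F F F F . F F . F . . F . . → 8 faults.
Under FIFO: F F F F . F F . F F . F . . → 9 faults.
A − B = 8 − 9 = -1.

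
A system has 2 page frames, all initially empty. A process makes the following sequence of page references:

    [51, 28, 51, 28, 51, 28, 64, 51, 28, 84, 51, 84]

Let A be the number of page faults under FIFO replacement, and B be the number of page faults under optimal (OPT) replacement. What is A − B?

2

Under FIFO: F F . . . . F F F F F . → 7 faults.
Under OPT: F F . . . . F . F F . . → 5 faults.
A − B = 7 − 5 = 2.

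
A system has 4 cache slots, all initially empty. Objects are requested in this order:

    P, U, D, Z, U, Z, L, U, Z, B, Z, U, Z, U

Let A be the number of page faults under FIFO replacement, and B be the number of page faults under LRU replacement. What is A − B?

1

Under FIFO: F F F F . . F . . F . F . . → 7 faults.
Under LRU: F F F F . . F . . F . . . . → 6 faults.
A − B = 7 − 6 = 1.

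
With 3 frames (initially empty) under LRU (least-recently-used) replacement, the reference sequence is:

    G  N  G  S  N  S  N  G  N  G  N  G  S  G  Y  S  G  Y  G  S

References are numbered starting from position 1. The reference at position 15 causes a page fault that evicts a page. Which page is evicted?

N

pos 1: G: miss, frames [G]
pos 2: N: miss, frames [G, N]
pos 3: G: hit
pos 4: S: miss, frames [N, G, S]
pos 5: N: hit
pos 6: S: hit
pos 7: N: hit
pos 8: G: hit
pos 9: N: hit
pos 10: G: hit
pos 11: N: hit
pos 12: G: hit
pos 13: S: hit
pos 14: G: hit
pos 15: Y: miss, evict N, frames [S, G, Y]
At position 15, page N is evicted.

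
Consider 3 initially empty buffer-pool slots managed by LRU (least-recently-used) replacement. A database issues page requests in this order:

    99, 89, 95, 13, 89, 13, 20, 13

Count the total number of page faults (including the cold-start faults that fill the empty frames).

5

99: fault, frames {99}
89: fault, frames {99,89}
95: fault, frames {99,89,95}
13: fault, evict 99, frames {89,95,13}
89: hit
13: hit
20: fault, evict 95, frames {89,13,20}
13: hit
Page faults: 5.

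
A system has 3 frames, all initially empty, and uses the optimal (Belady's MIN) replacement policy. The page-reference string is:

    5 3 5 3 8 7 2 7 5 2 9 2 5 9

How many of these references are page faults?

6

5 → miss, frames {5}
3 → miss, frames {5,3}
5 → hit
3 → hit
8 → miss, frames {5,3,8}
7 → miss, evict 8, frames {5,3,7}
2 → miss, evict 3, frames {5,7,2}
7 → hit
5 → hit
2 → hit
9 → miss, evict 7, frames {5,2,9}
2 → hit
5 → hit
9 → hit
Page faults: 6.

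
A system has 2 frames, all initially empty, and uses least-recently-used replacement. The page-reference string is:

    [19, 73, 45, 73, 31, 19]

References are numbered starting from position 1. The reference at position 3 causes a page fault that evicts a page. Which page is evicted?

19

pos 1: 19 -> miss, frames [19]
pos 2: 73 -> miss, frames [19, 73]
pos 3: 45 -> miss, evict 19, frames [73, 45]
At position 3, page 19 is evicted.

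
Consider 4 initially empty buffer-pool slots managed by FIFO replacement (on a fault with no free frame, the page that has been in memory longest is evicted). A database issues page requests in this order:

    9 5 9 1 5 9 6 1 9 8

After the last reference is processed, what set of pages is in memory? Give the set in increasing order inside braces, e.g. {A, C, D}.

{1, 5, 6, 8}

9: fault, frames {9}
5: fault, frames {9,5}
9: hit
1: fault, frames {9,5,1}
5: hit
9: hit
6: fault, frames {9,5,1,6}
1: hit
9: hit
8: fault, evict 9, frames {5,1,6,8}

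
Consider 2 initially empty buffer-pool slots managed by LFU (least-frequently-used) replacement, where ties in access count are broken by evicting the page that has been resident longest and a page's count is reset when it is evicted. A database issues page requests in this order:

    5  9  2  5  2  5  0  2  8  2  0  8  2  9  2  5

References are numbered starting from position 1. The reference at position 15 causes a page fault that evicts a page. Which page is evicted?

pos 1: 5 → fault, frames (5)
pos 2: 9 → fault, frames (5 9)
pos 3: 2 → fault, evict 5, frames (9 2)
pos 4: 5 → fault, evict 9, frames (2 5)
pos 5: 2 → hit
pos 6: 5 → hit
pos 7: 0 → fault, evict 2, frames (5 0)
pos 8: 2 → fault, evict 0, frames (5 2)
pos 9: 8 → fault, evict 2, frames (5 8)
pos 10: 2 → fault, evict 8, frames (5 2)
pos 11: 0 → fault, evict 2, frames (5 0)
pos 12: 8 → fault, evict 0, frames (5 8)
pos 13: 2 → fault, evict 8, frames (5 2)
pos 14: 9 → fault, evict 2, frames (5 9)
pos 15: 2 → fault, evict 9, frames (5 2)
At position 15, page 9 is evicted.

9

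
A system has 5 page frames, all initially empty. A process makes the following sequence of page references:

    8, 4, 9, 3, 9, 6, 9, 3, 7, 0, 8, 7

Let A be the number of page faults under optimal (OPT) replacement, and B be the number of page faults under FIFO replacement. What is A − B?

Under OPT: F F F F . F . . F F . . → 7 faults.
Under FIFO: F F F F . F . . F F F . → 8 faults.
A − B = 7 − 8 = -1.

-1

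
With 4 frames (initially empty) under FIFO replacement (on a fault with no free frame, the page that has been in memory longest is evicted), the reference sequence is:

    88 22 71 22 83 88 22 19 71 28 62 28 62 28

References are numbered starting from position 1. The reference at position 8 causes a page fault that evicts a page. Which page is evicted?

88

pos 1: 88 → miss, frames [88]
pos 2: 22 → miss, frames [88, 22]
pos 3: 71 → miss, frames [88, 22, 71]
pos 4: 22 → hit
pos 5: 83 → miss, frames [88, 22, 71, 83]
pos 6: 88 → hit
pos 7: 22 → hit
pos 8: 19 → miss, evict 88, frames [22, 71, 83, 19]
At position 8, page 88 is evicted.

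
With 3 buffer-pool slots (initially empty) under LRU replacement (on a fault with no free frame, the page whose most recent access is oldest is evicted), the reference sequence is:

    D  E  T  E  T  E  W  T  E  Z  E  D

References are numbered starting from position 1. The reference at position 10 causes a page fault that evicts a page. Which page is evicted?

pos 1: D → miss, frames {D}
pos 2: E → miss, frames {D,E}
pos 3: T → miss, frames {D,E,T}
pos 4: E → hit
pos 5: T → hit
pos 6: E → hit
pos 7: W → miss, evict D, frames {T,E,W}
pos 8: T → hit
pos 9: E → hit
pos 10: Z → miss, evict W, frames {T,E,Z}
At position 10, page W is evicted.

W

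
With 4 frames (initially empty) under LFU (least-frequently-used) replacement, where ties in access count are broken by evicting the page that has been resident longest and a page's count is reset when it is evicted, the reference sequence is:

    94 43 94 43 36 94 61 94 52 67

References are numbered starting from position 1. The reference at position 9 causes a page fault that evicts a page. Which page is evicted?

36

pos 1: 94 → miss, frames (94)
pos 2: 43 → miss, frames (94 43)
pos 3: 94 → hit
pos 4: 43 → hit
pos 5: 36 → miss, frames (94 43 36)
pos 6: 94 → hit
pos 7: 61 → miss, frames (94 43 36 61)
pos 8: 94 → hit
pos 9: 52 → miss, evict 36, frames (94 43 61 52)
At position 9, page 36 is evicted.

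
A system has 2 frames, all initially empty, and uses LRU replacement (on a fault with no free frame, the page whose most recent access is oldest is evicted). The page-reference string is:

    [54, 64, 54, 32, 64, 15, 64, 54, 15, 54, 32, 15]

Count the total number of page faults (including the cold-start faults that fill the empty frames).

54 → fault, frames (54)
64 → fault, frames (54 64)
54 → hit
32 → fault, evict 64, frames (54 32)
64 → fault, evict 54, frames (32 64)
15 → fault, evict 32, frames (64 15)
64 → hit
54 → fault, evict 15, frames (64 54)
15 → fault, evict 64, frames (54 15)
54 → hit
32 → fault, evict 15, frames (54 32)
15 → fault, evict 54, frames (32 15)
Page faults: 9.

9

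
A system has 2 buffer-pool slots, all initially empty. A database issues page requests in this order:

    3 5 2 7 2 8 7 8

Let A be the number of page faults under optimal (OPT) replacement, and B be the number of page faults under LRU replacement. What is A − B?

Under OPT: F F F F . F . . → 5 faults.
Under LRU: F F F F . F F . → 6 faults.
A − B = 5 − 6 = -1.

-1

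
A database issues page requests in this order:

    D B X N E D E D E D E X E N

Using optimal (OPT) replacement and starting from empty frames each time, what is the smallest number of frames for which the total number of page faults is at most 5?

4

f=1: 14 faults
f=2: 7 faults
f=3: 6 faults
f=4: 5 faults
f=5: 5 faults
Smallest f with faults ≤ 5 is 4.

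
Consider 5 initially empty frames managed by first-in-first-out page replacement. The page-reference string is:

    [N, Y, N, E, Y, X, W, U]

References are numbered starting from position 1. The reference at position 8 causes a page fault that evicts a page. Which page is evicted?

N

pos 1: N -> fault, frames (N)
pos 2: Y -> fault, frames (N Y)
pos 3: N -> hit
pos 4: E -> fault, frames (N Y E)
pos 5: Y -> hit
pos 6: X -> fault, frames (N Y E X)
pos 7: W -> fault, frames (N Y E X W)
pos 8: U -> fault, evict N, frames (Y E X W U)
At position 8, page N is evicted.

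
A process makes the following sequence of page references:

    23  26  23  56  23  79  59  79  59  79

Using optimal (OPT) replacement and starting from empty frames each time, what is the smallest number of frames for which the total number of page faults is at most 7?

2

f=1: 10 faults
f=2: 5 faults
f=3: 5 faults
f=4: 5 faults
f=5: 5 faults
Smallest f with faults ≤ 7 is 2.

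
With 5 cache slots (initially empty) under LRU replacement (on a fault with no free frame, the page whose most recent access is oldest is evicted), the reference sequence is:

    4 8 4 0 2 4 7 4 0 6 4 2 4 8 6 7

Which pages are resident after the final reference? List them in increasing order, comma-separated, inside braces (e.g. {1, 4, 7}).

4 -> fault, frames {4}
8 -> fault, frames {4,8}
4 -> hit
0 -> fault, frames {8,4,0}
2 -> fault, frames {8,4,0,2}
4 -> hit
7 -> fault, frames {8,0,2,4,7}
4 -> hit
0 -> hit
6 -> fault, evict 8, frames {2,7,4,0,6}
4 -> hit
2 -> hit
4 -> hit
8 -> fault, evict 7, frames {0,6,2,4,8}
6 -> hit
7 -> fault, evict 0, frames {2,4,8,6,7}

{2, 4, 6, 7, 8}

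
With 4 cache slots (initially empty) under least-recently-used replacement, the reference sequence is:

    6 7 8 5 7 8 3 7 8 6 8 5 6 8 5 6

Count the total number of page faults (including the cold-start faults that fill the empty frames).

7

6: fault, frames (6)
7: fault, frames (6 7)
8: fault, frames (6 7 8)
5: fault, frames (6 7 8 5)
7: hit
8: hit
3: fault, evict 6, frames (5 7 8 3)
7: hit
8: hit
6: fault, evict 5, frames (3 7 8 6)
8: hit
5: fault, evict 3, frames (7 6 8 5)
6: hit
8: hit
5: hit
6: hit
Page faults: 7.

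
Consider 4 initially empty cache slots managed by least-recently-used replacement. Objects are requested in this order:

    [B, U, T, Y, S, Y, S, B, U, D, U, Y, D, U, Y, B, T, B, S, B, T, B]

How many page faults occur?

B → fault, frames {B}
U → fault, frames {B,U}
T → fault, frames {B,U,T}
Y → fault, frames {B,U,T,Y}
S → fault, evict B, frames {U,T,Y,S}
Y → hit
S → hit
B → fault, evict U, frames {T,Y,S,B}
U → fault, evict T, frames {Y,S,B,U}
D → fault, evict Y, frames {S,B,U,D}
U → hit
Y → fault, evict S, frames {B,D,U,Y}
D → hit
U → hit
Y → hit
B → hit
T → fault, evict D, frames {U,Y,B,T}
B → hit
S → fault, evict U, frames {Y,T,B,S}
B → hit
T → hit
B → hit
Page faults: 11.

11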